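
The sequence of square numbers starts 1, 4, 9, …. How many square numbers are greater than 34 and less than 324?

The n-th square number is n².
Smallest index with value > 34: n = 6 (giving 36).
Largest index with value < 324: n = 17 (giving 289).
Indices 6 through 17: 12 terms.

12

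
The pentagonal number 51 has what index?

Set n(3n−1)/2 = 51, giving 3n² − n − 102 = 0.
The discriminant is 1 + 24·51 = 1225, and √1225 = 35.
So n = (1 + 35) / 6 = 36/6 = 6.

6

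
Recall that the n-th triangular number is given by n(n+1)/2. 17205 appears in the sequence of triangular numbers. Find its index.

185

Set n(n+1)/2 = 17205, giving n² + n − 34410 = 0.
So n = (-1 + 371) / 2 = 370/2 = 185.
Check: 185·186/2 = 17205. ✓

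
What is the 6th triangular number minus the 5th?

6

Consecutive triangular numbers differ by n: T_{6} − T_{5} = 6.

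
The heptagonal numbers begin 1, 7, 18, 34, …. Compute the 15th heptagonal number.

540

The 15th heptagonal number is n(5n−3)/2 with n = 15.
15·(5·15 − 3)/2 = 15·72/2 = 15·36 = 540.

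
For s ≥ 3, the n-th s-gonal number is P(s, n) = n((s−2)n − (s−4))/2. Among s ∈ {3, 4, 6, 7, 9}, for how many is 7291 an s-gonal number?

1

s = 3: P(3, 120) = 7260 and P(3, 121) = 7381; 7291 is not s-gonal.
s = 4: P(4, 85) = 7225 and P(4, 86) = 7396; 7291 is not s-gonal.
s = 6: P(6, 60) = 7140 and P(6, 61) = 7381; 7291 is not s-gonal.
s = 7: P(7, 54) = 7209 and P(7, 55) = 7480; 7291 is not s-gonal.
s = 9: P(9, 46) = 7291. ✓
Hits: s ∈ {9} → 1.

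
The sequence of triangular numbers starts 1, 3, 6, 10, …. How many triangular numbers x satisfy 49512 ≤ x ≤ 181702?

288

The n-th triangular number is n(n+1)/2.
Smallest index with value ≥ 49512: n = 315 (giving 49770).
Largest index with value ≤ 181702: n = 602 (giving 181503).
Indices 315 through 602: 288 terms.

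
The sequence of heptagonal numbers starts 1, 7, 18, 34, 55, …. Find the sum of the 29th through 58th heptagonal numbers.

145580

Σ i(5i−3)/2 = (5Σi² − 3Σi) / 2 over i = 29..58.
Σi = 1711 − 406 = 1305 and Σi² = 66729 − 7714 = 59015.
(5·59015 − 3·1305) / 2 = 291160/2 = 145580.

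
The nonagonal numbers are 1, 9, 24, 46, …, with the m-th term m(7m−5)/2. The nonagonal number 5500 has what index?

Set n(7n−5)/2 = 5500, giving 7n² − 5n − 11000 = 0.
The discriminant is 25 + 56·5500 = 308025, and √308025 = 555.
So n = (5 + 555) / 14 = 560/14 = 40.
Check: 40·(7·40 − 5)/2 = 5500. ✓

40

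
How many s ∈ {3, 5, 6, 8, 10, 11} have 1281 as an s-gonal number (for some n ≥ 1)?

1

s = 3: P(3, 50) = 1275 and P(3, 51) = 1326; 1281 is not s-gonal.
s = 5: P(5, 29) = 1247 and P(5, 30) = 1335; 1281 is not s-gonal.
s = 6: P(6, 25) = 1225 and P(6, 26) = 1326; 1281 is not s-gonal.
s = 8: P(8, 21) = 1281. ✓
s = 10: P(10, 18) = 1242 and P(10, 19) = 1387; 1281 is not s-gonal.
s = 11: P(11, 17) = 1241 and P(11, 18) = 1395; 1281 is not s-gonal.
Hits: s ∈ {8} → 1.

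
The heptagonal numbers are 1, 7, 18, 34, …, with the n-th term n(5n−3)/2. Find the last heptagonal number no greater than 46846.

46717

Solve n(5n−3)/2 ≤ 46846 for integer n.
n = 137 gives 46717 ≤ 46846, while n = 138 gives 47403 > 46846; so the answer is 46717.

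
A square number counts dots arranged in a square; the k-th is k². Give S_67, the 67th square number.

4489

67² = 4489.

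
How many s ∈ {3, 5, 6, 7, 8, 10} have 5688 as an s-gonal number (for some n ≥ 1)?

s = 3: P(3, 106) = 5671 and P(3, 107) = 5778; 5688 is not s-gonal.
s = 5: P(5, 61) = 5551 and P(5, 62) = 5735; 5688 is not s-gonal.
s = 6: P(6, 53) = 5565 and P(6, 54) = 5778; 5688 is not s-gonal.
s = 7: P(7, 48) = 5688. ✓
s = 8: P(8, 43) = 5461 and P(8, 44) = 5720; 5688 is not s-gonal.
s = 10: P(10, 38) = 5662 and P(10, 39) = 5967; 5688 is not s-gonal.
Hits: s ∈ {7} → 1.

1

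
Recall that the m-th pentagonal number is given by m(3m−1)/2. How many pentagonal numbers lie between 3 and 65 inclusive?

5

The n-th pentagonal number is n(3n−1)/2.
Smallest index with value ≥ 3: n = 2 (giving 5).
Largest index with value ≤ 65: n = 6 (giving 51).
Indices 2 through 6: 5 terms.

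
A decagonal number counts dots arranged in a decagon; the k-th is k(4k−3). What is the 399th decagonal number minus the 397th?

399·(4·399 − 3) = 635607 and 397·(4·397 − 3) = 629245.
Difference: 635607 − 629245 = 6362.

6362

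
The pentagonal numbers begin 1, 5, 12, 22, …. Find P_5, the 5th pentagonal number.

35

5·(3·5 − 1)/2 = 5·14/2 = 5·7 = 35.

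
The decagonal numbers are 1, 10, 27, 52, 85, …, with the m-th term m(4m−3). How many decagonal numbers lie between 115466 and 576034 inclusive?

209

The n-th decagonal number is n(4n−3).
Smallest index with value ≥ 115466: n = 171 (giving 116451).
Largest index with value ≤ 576034: n = 379 (giving 573427).
Indices 171 through 379: 209 terms.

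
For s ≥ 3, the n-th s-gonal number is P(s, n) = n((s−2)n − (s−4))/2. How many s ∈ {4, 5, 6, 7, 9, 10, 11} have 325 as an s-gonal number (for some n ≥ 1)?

2

s = 4: P(4, 18) = 324 and P(4, 19) = 361; 325 is not s-gonal.
s = 5: P(5, 14) = 287 and P(5, 15) = 330; 325 is not s-gonal.
s = 6: P(6, 13) = 325. ✓
s = 7: P(7, 11) = 286 and P(7, 12) = 342; 325 is not s-gonal.
s = 9: P(9, 10) = 325. ✓
s = 10: P(10, 9) = 297 and P(10, 10) = 370; 325 is not s-gonal.
s = 11: P(11, 8) = 260 and P(11, 9) = 333; 325 is not s-gonal.
Hits: s ∈ {6, 9} → 2.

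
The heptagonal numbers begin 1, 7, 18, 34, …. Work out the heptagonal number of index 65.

10465

The 65th heptagonal number is n(5n−3)/2 with n = 65.
65·(5·65 − 3)/2 = 65·322/2 = 65·161 = 10465.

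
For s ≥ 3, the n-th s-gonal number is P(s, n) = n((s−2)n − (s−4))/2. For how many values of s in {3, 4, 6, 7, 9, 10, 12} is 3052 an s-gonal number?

s = 3: P(3, 77) = 3003 and P(3, 78) = 3081; 3052 is not s-gonal.
s = 4: P(4, 55) = 3025 and P(4, 56) = 3136; 3052 is not s-gonal.
s = 6: P(6, 39) = 3003 and P(6, 40) = 3160; 3052 is not s-gonal.
s = 7: P(7, 35) = 3010 and P(7, 36) = 3186; 3052 is not s-gonal.
s = 9: P(9, 29) = 2871 and P(9, 30) = 3075; 3052 is not s-gonal.
s = 10: P(10, 28) = 3052. ✓
s = 12: P(12, 25) = 3025 and P(12, 26) = 3276; 3052 is not s-gonal.
Hits: s ∈ {10} → 1.

1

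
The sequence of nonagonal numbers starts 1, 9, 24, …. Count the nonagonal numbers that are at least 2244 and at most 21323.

53

The n-th nonagonal number is n(7n−5)/2.
Smallest index with value ≥ 2244: n = 26 (giving 2301).
Largest index with value ≤ 21323: n = 78 (giving 21099).
Indices 26 through 78: 53 terms.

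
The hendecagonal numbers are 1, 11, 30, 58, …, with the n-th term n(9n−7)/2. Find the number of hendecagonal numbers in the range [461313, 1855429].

322

The n-th hendecagonal number is n(9n−7)/2.
Smallest index with value ≥ 461313: n = 321 (giving 462561).
Largest index with value ≤ 1855429: n = 642 (giving 1852491).
Indices 321 through 642: 322 terms.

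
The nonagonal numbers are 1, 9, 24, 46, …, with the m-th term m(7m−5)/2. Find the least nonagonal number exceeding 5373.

5500

Solve n(7n−5)/2 > 5373 for integer n.
The largest n with value ≤ 5373 is 39 (since 5226 ≤ 5373 < 5500), so the first above is n = 40, value 5500.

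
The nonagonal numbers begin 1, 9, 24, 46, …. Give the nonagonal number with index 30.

The 30th nonagonal number is n(7n−5)/2 with n = 30.
30·(7·30 − 5)/2 = 30·205/2 = 3075.

3075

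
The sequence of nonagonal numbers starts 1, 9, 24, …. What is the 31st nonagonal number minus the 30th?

Consecutive nonagonal numbers differ by 7n − 6: here 7·31 − 6 = 211.

211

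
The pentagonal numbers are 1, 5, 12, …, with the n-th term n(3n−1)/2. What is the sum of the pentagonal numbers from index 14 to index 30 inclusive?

12767

Σ i(3i−1)/2 = (3Σi² − Σi) / 2 over i = 14..30.
Σi = 465 − 91 = 374 and Σi² = 9455 − 819 = 8636.
(3·8636 − 1·374) / 2 = 25534/2 = 12767.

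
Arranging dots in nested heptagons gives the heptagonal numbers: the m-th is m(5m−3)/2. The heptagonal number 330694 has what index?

Set n(5n−3)/2 = 330694, giving 5n² − 3n − 661388 = 0.
The discriminant is 9 + 40·330694 = 13227769, and √13227769 = 3637.
So n = (3 + 3637) / 10 = 3640/10 = 364.

364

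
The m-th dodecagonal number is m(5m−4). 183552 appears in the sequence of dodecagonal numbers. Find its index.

Set n(5n−4) = 183552, giving 5n² − 4n − 183552 = 0.
The discriminant is 16 + 20·183552 = 3671056, and √3671056 = 1916.
So n = (4 + 1916) / 10 = 1920/10 = 192.
Check: 192·(5·192 − 4) = 183552. ✓

192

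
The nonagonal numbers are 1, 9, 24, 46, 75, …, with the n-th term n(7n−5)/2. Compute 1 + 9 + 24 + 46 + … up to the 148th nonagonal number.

Σ i(7i−5)/2 = (7Σi² − 5Σi) / 2 over i = 1..148.
Σi = 11026 and Σi² = 1091574.
(7·1091574 − 5·11026) / 2 = 7585888/2 = 3792944.

3792944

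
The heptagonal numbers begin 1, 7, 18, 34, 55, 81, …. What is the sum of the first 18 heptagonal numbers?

Σ i(5i−3)/2 = (5Σi² − 3Σi) / 2 over i = 1..18.
Σi = 171 and Σi² = 2109.
(5·2109 − 3·171) / 2 = 10032/2 = 5016.

5016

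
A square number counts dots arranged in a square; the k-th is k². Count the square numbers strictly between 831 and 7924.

The n-th square number is n².
Smallest index with value > 831: n = 29 (giving 841).
Largest index with value < 7924: n = 89 (giving 7921).
Indices 29 through 89: 61 terms.

61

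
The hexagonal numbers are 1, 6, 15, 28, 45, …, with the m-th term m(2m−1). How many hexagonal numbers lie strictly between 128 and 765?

The n-th hexagonal number is n(2n−1).
Smallest index with value > 128: n = 9 (giving 153).
Largest index with value < 765: n = 19 (giving 703).
Indices 9 through 19: 11 terms.

11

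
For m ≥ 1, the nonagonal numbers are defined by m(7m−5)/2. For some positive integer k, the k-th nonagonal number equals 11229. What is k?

57

Set n(7n−5)/2 = 11229, giving 7n² − 5n − 22458 = 0.
The discriminant is 25 + 56·11229 = 628849, and √628849 = 793.
So n = (5 + 793) / 14 = 798/14 = 57.
Check: 57·(7·57 − 5)/2 = 11229. ✓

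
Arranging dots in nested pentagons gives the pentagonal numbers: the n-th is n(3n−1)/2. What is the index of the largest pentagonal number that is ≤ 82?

7

Solve n(3n−1)/2 ≤ 82 for integer n.
n = 7 gives 70 ≤ 82, while n = 8 gives 92 > 82; so the answer is index 7.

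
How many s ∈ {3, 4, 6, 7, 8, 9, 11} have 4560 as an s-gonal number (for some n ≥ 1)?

2

s = 3: P(3, 95) = 4560. ✓
s = 4: P(4, 67) = 4489 and P(4, 68) = 4624; 4560 is not s-gonal.
s = 6: P(6, 48) = 4560. ✓
s = 7: P(7, 43) = 4558 and P(7, 44) = 4774; 4560 is not s-gonal.
s = 8: P(8, 39) = 4485 and P(8, 40) = 4720; 4560 is not s-gonal.
s = 9: P(9, 36) = 4446 and P(9, 37) = 4699; 4560 is not s-gonal.
s = 11: P(11, 32) = 4496 and P(11, 33) = 4785; 4560 is not s-gonal.
Hits: s ∈ {3, 6} → 2.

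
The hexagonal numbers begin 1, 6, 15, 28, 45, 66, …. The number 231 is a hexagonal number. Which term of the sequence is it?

Set n(2n−1) = 231, giving 2n² − n − 231 = 0.
The discriminant is 1 + 8·231 = 1849, and √1849 = 43.
So n = (1 + 43) / 4 = 44/4 = 11.
Check: 11·(2·11 − 1) = 231. ✓

11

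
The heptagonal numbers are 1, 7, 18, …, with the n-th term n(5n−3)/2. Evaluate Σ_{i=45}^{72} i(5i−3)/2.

Σ i(5i−3)/2 = (5Σi² − 3Σi) / 2 over i = 45..72.
Σi = 2628 − 990 = 1638 and Σi² = 127020 − 29370 = 97650.
(5·97650 − 3·1638) / 2 = 483336/2 = 241668.

241668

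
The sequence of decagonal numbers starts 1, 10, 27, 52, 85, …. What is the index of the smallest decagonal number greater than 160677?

Solve n(4n−3) > 160677 for integer n.
The largest n with value ≤ 160677 is 200 (since 159400 ≤ 160677 < 161001), so the first above is n = 201, value 161001.

201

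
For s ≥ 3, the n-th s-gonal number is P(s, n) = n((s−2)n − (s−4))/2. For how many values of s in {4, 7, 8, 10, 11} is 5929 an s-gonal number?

s = 4: P(4, 77) = 5929. ✓
s = 7: P(7, 49) = 5929. ✓
s = 8: P(8, 44) = 5720 and P(8, 45) = 5985; 5929 is not s-gonal.
s = 10: P(10, 38) = 5662 and P(10, 39) = 5967; 5929 is not s-gonal.
s = 11: P(11, 36) = 5706 and P(11, 37) = 6031; 5929 is not s-gonal.
Hits: s ∈ {4, 7} → 2.

2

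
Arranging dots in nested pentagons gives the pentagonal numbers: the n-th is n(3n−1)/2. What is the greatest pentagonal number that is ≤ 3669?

Solve n(3n−1)/2 ≤ 3669 for integer n.
n = 49 gives 3577 ≤ 3669, while n = 50 gives 3725 > 3669; so the answer is 3577.

3577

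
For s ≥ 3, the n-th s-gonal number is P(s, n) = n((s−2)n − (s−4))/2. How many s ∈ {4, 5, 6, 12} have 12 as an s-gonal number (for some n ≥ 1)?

2

s = 4: P(4, 3) = 9 and P(4, 4) = 16; 12 is not s-gonal.
s = 5: P(5, 3) = 12. ✓
s = 6: P(6, 2) = 6 and P(6, 3) = 15; 12 is not s-gonal.
s = 12: P(12, 2) = 12. ✓
Hits: s ∈ {5, 12} → 2.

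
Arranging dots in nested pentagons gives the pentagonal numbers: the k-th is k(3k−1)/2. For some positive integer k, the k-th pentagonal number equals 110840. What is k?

272

Set n(3n−1)/2 = 110840, giving 3n² − n − 221680 = 0.
So n = (1 + 1631) / 6 = 1632/6 = 272.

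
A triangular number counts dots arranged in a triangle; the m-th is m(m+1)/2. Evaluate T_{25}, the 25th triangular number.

25·26/2 = 650/2 = 325.

325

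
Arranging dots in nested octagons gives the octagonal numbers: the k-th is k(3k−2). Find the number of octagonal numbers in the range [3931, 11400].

25

The n-th octagonal number is n(3n−2).
Smallest index with value ≥ 3931: n = 37 (giving 4033).
Largest index with value ≤ 11400: n = 61 (giving 11041).
Indices 37 through 61: 25 terms.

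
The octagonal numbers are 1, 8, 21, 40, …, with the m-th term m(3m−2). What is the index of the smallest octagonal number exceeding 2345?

29

Solve n(3n−2) > 2345 for integer n.
The largest n with value ≤ 2345 is 28 (since 2296 ≤ 2345 < 2465), so the first above is n = 29, value 2465.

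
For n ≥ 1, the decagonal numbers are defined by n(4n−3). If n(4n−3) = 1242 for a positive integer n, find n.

18

Set n(4n−3) = 1242, giving 4n² − 3n − 1242 = 0.
The discriminant is 9 + 16·1242 = 19881, and √19881 = 141.
So n = (3 + 141) / 8 = 144/8 = 18.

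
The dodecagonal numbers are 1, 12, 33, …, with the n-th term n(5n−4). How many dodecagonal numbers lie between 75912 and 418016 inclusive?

The n-th dodecagonal number is n(5n−4).
Smallest index with value ≥ 75912: n = 124 (giving 76384).
Largest index with value ≤ 418016: n = 289 (giving 416449).
Indices 124 through 289: 166 terms.

166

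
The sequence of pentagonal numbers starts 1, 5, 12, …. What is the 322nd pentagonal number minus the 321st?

964

Consecutive pentagonal numbers differ by 3n − 2: here 3·322 − 2 = 964.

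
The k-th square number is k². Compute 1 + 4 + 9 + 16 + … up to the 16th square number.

1496

Σ_{i=1}^{16} i² = 16·17·33/6 = 1496.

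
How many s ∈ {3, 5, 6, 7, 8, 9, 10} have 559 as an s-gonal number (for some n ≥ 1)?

1

s = 3: P(3, 32) = 528 and P(3, 33) = 561; 559 is not s-gonal.
s = 5: P(5, 19) = 532 and P(5, 20) = 590; 559 is not s-gonal.
s = 6: P(6, 16) = 496 and P(6, 17) = 561; 559 is not s-gonal.
s = 7: P(7, 15) = 540 and P(7, 16) = 616; 559 is not s-gonal.
s = 8: P(8, 13) = 481 and P(8, 14) = 560; 559 is not s-gonal.
s = 9: P(9, 13) = 559. ✓
s = 10: P(10, 12) = 540 and P(10, 13) = 637; 559 is not s-gonal.
Hits: s ∈ {9} → 1.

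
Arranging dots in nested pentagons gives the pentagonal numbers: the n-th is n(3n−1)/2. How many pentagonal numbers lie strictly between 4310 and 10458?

The n-th pentagonal number is n(3n−1)/2.
Smallest index with value > 4310: n = 54 (giving 4347).
Largest index with value < 10458: n = 83 (giving 10292).
Indices 54 through 83: 30 terms.

30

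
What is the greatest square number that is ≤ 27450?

Solve n² ≤ 27450 for integer n.
n = 165 gives 27225 ≤ 27450, while n = 166 gives 27556 > 27450; so the answer is 27225.

27225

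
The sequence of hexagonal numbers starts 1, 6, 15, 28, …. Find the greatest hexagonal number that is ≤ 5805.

5778

Solve n(2n−1) ≤ 5805 for integer n.
n = 54 gives 5778 ≤ 5805, while n = 55 gives 5995 > 5805; so the answer is 5778.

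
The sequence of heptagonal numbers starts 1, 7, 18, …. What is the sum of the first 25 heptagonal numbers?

13325

Σ i(5i−3)/2 = (5Σi² − 3Σi) / 2 over i = 1..25.
Σi = 325 and Σi² = 5525.
(5·5525 − 3·325) / 2 = 26650/2 = 13325.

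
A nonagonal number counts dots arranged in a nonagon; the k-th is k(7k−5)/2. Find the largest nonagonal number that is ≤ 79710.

79426

Solve n(7n−5)/2 ≤ 79710 for integer n.
n = 151 gives 79426 ≤ 79710, while n = 152 gives 80484 > 79710; so the answer is 79426.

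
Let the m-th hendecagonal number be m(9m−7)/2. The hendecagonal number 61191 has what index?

117

Set n(9n−7)/2 = 61191, giving 9n² − 7n − 122382 = 0.
The discriminant is 49 + 72·61191 = 4405801, and √4405801 = 2099.
So n = (7 + 2099) / 18 = 2106/18 = 117.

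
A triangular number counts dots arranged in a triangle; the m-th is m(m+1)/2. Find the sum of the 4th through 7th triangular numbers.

Σ i(i+1)/2 = (Σi² + Σi) / 2 over i = 4..7.
Σi = 28 − 6 = 22 and Σi² = 140 − 14 = 126.
(1·126 + 1·22) / 2 = 148/2 = 74.

74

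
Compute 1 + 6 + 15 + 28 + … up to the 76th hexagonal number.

Σ i(2i−1) = 2Σi² − Σi over i = 1..76.
Σi = 2926 and Σi² = 149226.
2·149226 − 1·2926 = 295526.

295526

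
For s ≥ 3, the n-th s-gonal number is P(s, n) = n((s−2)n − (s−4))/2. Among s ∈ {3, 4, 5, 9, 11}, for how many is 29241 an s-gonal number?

s = 3: P(3, 241) = 29161 and P(3, 242) = 29403; 29241 is not s-gonal.
s = 4: P(4, 171) = 29241. ✓
s = 5: P(5, 139) = 28912 and P(5, 140) = 29330; 29241 is not s-gonal.
s = 9: P(9, 91) = 28756 and P(9, 92) = 29394; 29241 is not s-gonal.
s = 11: P(11, 81) = 29241. ✓
Hits: s ∈ {4, 11} → 2.

2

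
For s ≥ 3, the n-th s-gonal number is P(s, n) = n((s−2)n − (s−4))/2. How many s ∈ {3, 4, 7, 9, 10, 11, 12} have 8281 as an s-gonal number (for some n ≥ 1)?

2

s = 3: P(3, 128) = 8256 and P(3, 129) = 8385; 8281 is not s-gonal.
s = 4: P(4, 91) = 8281. ✓
s = 7: P(7, 57) = 8037 and P(7, 58) = 8323; 8281 is not s-gonal.
s = 9: P(9, 49) = 8281. ✓
s = 10: P(10, 45) = 7965 and P(10, 46) = 8326; 8281 is not s-gonal.
s = 11: P(11, 43) = 8170 and P(11, 44) = 8558; 8281 is not s-gonal.
s = 12: P(12, 41) = 8241 and P(12, 42) = 8652; 8281 is not s-gonal.
Hits: s ∈ {4, 9} → 2.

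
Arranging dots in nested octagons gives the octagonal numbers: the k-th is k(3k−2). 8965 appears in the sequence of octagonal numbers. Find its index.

Set n(3n−2) = 8965, giving 3n² − 2n − 8965 = 0.
So n = (2 + 328) / 6 = 330/6 = 55.

55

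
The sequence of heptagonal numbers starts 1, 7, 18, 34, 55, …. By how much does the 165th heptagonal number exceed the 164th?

821

Consecutive heptagonal numbers differ by 5n − 4: here 5·165 − 4 = 821.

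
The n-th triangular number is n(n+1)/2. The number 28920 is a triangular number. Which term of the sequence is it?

240

Set n(n+1)/2 = 28920, giving n² + n − 57840 = 0.
The discriminant is 1 + 8·28920 = 231361, and √231361 = 481.
So n = (-1 + 481) / 2 = 480/2 = 240.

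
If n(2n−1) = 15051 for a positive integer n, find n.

87

Set n(2n−1) = 15051, giving 2n² − n − 15051 = 0.
So n = (1 + 347) / 4 = 348/4 = 87.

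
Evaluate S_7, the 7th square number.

7² = 49.

49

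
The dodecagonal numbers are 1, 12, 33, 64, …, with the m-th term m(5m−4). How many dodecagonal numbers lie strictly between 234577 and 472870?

90

The n-th dodecagonal number is n(5n−4).
Smallest index with value > 234577: n = 218 (giving 236748).
Largest index with value < 472870: n = 307 (giving 470017).
Indices 218 through 307: 90 terms.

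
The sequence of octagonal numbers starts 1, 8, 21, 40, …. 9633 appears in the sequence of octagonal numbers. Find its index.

Set n(3n−2) = 9633, giving 3n² − 2n − 9633 = 0.
The discriminant is 4 + 12·9633 = 115600, and √115600 = 340.
So n = (2 + 340) / 6 = 342/6 = 57.
Check: 57·(3·57 − 2) = 9633. ✓

57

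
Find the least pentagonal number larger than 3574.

Solve n(3n−1)/2 > 3574 for integer n.
The largest n with value ≤ 3574 is 48 (since 3432 ≤ 3574 < 3577), so the first above is n = 49, value 3577.

3577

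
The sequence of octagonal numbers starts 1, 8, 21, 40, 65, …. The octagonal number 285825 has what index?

309

Set n(3n−2) = 285825, giving 3n² − 2n − 285825 = 0.
The discriminant is 4 + 12·285825 = 3429904, and √3429904 = 1852.
So n = (2 + 1852) / 6 = 1854/6 = 309.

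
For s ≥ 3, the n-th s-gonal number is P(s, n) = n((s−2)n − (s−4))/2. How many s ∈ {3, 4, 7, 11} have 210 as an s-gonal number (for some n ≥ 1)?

s = 3: P(3, 20) = 210. ✓
s = 4: P(4, 14) = 196 and P(4, 15) = 225; 210 is not s-gonal.
s = 7: P(7, 9) = 189 and P(7, 10) = 235; 210 is not s-gonal.
s = 11: P(11, 7) = 196 and P(11, 8) = 260; 210 is not s-gonal.
Hits: s ∈ {3} → 1.

1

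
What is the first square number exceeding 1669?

Solve n² > 1669 for integer n.
The largest n with value ≤ 1669 is 40 (since 1600 ≤ 1669 < 1681), so the first above is n = 41, value 1681.

1681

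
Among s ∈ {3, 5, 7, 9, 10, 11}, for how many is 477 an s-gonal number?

1

s = 3: P(3, 30) = 465 and P(3, 31) = 496; 477 is not s-gonal.
s = 5: P(5, 18) = 477. ✓
s = 7: P(7, 14) = 469 and P(7, 15) = 540; 477 is not s-gonal.
s = 9: P(9, 12) = 474 and P(9, 13) = 559; 477 is not s-gonal.
s = 10: P(10, 11) = 451 and P(10, 12) = 540; 477 is not s-gonal.
s = 11: P(11, 10) = 415 and P(11, 11) = 506; 477 is not s-gonal.
Hits: s ∈ {5} → 1.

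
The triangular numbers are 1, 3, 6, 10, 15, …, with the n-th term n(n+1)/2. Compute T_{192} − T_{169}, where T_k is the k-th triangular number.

192·193/2 = 18528 and 169·170/2 = 14365.
Difference: 18528 − 14365 = 4163.

4163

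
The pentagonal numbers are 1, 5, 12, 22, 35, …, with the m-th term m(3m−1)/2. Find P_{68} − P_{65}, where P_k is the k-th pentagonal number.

597

68·(3·68 − 1)/2 = 6902 and 65·(3·65 − 1)/2 = 6305.
Difference: 6902 − 6305 = 597.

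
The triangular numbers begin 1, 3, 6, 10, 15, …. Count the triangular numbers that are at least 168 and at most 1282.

33

The n-th triangular number is n(n+1)/2.
Smallest index with value ≥ 168: n = 18 (giving 171).
Largest index with value ≤ 1282: n = 50 (giving 1275).
Indices 18 through 50: 33 terms.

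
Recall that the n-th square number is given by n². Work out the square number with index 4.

The 4th square number is n² with n = 4.
4² = 16.

16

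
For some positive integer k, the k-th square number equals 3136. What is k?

We need n² = 3136, so n = √3136 = 56.
Check: 56² = 3136. ✓

56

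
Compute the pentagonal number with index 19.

The 19th pentagonal number is n(3n−1)/2 with n = 19.
19·(3·19 − 1)/2 = 19·56/2 = 19·28 = 532.

532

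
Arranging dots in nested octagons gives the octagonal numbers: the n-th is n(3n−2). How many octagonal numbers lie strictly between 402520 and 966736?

201

The n-th octagonal number is n(3n−2).
Smallest index with value > 402520: n = 367 (giving 403333).
Largest index with value < 966736: n = 567 (giving 963333).
Indices 367 through 567: 201 terms.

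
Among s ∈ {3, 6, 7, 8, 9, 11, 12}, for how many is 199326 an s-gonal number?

s = 3: P(3, 630) = 198765 and P(3, 631) = 199396; 199326 is not s-gonal.
s = 6: P(6, 315) = 198135 and P(6, 316) = 199396; 199326 is not s-gonal.
s = 7: P(7, 282) = 198387 and P(7, 283) = 199798; 199326 is not s-gonal.
s = 8: P(8, 258) = 199176 and P(8, 259) = 200725; 199326 is not s-gonal.
s = 9: P(9, 239) = 199326. ✓
s = 11: P(11, 210) = 197715 and P(11, 211) = 199606; 199326 is not s-gonal.
s = 12: P(12, 200) = 199200 and P(12, 201) = 201201; 199326 is not s-gonal.
Hits: s ∈ {9} → 1.

1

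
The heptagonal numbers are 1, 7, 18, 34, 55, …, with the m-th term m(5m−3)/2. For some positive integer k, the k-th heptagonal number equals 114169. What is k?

Set n(5n−3)/2 = 114169, giving 5n² − 3n − 228338 = 0.
The discriminant is 9 + 40·114169 = 4566769, and √4566769 = 2137.
So n = (3 + 2137) / 10 = 2140/10 = 214.

214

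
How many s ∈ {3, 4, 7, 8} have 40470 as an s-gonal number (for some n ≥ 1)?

1

s = 3: P(3, 284) = 40470. ✓
s = 4: P(4, 201) = 40401 and P(4, 202) = 40804; 40470 is not s-gonal.
s = 7: P(7, 127) = 40132 and P(7, 128) = 40768; 40470 is not s-gonal.
s = 8: P(8, 116) = 40136 and P(8, 117) = 40833; 40470 is not s-gonal.
Hits: s ∈ {3} → 1.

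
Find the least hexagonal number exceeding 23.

Solve n(2n−1) > 23 for integer n.
The largest n with value ≤ 23 is 3 (since 15 ≤ 23 < 28), so the first above is n = 4, value 28.

28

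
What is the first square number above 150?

Solve n² > 150 for integer n.
The largest n with value ≤ 150 is 12 (since 144 ≤ 150 < 169), so the first above is n = 13, value 169.

169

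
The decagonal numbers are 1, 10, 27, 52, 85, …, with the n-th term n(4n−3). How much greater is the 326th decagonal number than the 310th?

326·(4·326 − 3) = 424126 and 310·(4·310 − 3) = 383470.
Difference: 424126 − 383470 = 40656.

40656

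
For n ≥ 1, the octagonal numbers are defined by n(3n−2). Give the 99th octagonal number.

The 99th octagonal number is n(3n−2) with n = 99.
99·(3·99 − 2) = 99·295 = 29205.

29205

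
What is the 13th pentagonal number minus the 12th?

Consecutive pentagonal numbers differ by 3n − 2: here 3·13 − 2 = 37.

37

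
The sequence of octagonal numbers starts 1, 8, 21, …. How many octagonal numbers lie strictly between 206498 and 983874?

The n-th octagonal number is n(3n−2).
Smallest index with value > 206498: n = 263 (giving 206981).
Largest index with value < 983874: n = 573 (giving 983841).
Indices 263 through 573: 311 terms.

311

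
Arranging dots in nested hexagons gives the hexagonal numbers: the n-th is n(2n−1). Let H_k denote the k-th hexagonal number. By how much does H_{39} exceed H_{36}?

39·(2·39 − 1) = 3003 and 36·(2·36 − 1) = 2556.
Difference: 3003 − 2556 = 447.

447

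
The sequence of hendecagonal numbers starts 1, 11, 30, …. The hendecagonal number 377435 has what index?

290

Set n(9n−7)/2 = 377435, giving 9n² − 7n − 754870 = 0.
So n = (7 + 5213) / 18 = 5220/18 = 290.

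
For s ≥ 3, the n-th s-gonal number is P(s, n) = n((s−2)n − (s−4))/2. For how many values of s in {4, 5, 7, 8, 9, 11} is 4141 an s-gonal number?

1

s = 4: P(4, 64) = 4096 and P(4, 65) = 4225; 4141 is not s-gonal.
s = 5: P(5, 52) = 4030 and P(5, 53) = 4187; 4141 is not s-gonal.
s = 7: P(7, 41) = 4141. ✓
s = 8: P(8, 37) = 4033 and P(8, 38) = 4256; 4141 is not s-gonal.
s = 9: P(9, 34) = 3961 and P(9, 35) = 4200; 4141 is not s-gonal.
s = 11: P(11, 30) = 3945 and P(11, 31) = 4216; 4141 is not s-gonal.
Hits: s ∈ {7} → 1.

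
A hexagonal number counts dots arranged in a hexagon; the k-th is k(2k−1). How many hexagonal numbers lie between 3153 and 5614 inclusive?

14

The n-th hexagonal number is n(2n−1).
Smallest index with value ≥ 3153: n = 40 (giving 3160).
Largest index with value ≤ 5614: n = 53 (giving 5565).
Indices 40 through 53: 14 terms.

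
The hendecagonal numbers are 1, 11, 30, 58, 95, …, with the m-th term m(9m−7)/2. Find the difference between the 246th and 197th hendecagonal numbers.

246·(9·246 − 7)/2 = 271461 and 197·(9·197 − 7)/2 = 173951.
Difference: 271461 − 173951 = 97510.

97510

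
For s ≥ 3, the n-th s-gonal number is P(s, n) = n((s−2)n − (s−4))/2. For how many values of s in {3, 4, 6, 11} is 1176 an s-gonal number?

1

s = 3: P(3, 48) = 1176. ✓
s = 4: P(4, 34) = 1156 and P(4, 35) = 1225; 1176 is not s-gonal.
s = 6: P(6, 24) = 1128 and P(6, 25) = 1225; 1176 is not s-gonal.
s = 11: P(11, 16) = 1096 and P(11, 17) = 1241; 1176 is not s-gonal.
Hits: s ∈ {3} → 1.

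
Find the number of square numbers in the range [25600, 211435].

The n-th square number is n².
Smallest index with value ≥ 25600: n = 160 (giving 25600).
Largest index with value ≤ 211435: n = 459 (giving 210681).
Indices 160 through 459: 300 terms.

300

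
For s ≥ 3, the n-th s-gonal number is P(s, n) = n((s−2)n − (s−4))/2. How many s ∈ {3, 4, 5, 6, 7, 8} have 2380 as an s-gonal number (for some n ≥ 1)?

1

s = 3: P(3, 68) = 2346 and P(3, 69) = 2415; 2380 is not s-gonal.
s = 4: P(4, 48) = 2304 and P(4, 49) = 2401; 2380 is not s-gonal.
s = 5: P(5, 40) = 2380. ✓
s = 6: P(6, 34) = 2278 and P(6, 35) = 2415; 2380 is not s-gonal.
s = 7: P(7, 31) = 2356 and P(7, 32) = 2512; 2380 is not s-gonal.
s = 8: P(8, 28) = 2296 and P(8, 29) = 2465; 2380 is not s-gonal.
Hits: s ∈ {5} → 1.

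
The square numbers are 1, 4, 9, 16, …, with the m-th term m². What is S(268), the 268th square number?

The 268th square number is n² with n = 268.
268² = 71824.

71824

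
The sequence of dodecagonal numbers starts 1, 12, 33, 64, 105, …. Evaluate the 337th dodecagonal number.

The 337th dodecagonal number is n(5n−4) with n = 337.
337·(5·337 − 4) = 337·1681 = 566497.

566497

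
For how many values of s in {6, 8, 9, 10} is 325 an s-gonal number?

2

s = 6: P(6, 13) = 325. ✓
s = 8: P(8, 10) = 280 and P(8, 11) = 341; 325 is not s-gonal.
s = 9: P(9, 10) = 325. ✓
s = 10: P(10, 9) = 297 and P(10, 10) = 370; 325 is not s-gonal.
Hits: s ∈ {6, 9} → 2.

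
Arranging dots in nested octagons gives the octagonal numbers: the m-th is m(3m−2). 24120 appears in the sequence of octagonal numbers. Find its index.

90

Set n(3n−2) = 24120, giving 3n² − 2n − 24120 = 0.
The discriminant is 4 + 12·24120 = 289444, and √289444 = 538.
So n = (2 + 538) / 6 = 540/6 = 90.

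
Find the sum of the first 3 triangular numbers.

Σ i(i+1)/2 = (Σi² + Σi) / 2 over i = 1..3.
Σi = 6 and Σi² = 14.
(1·14 + 1·6) / 2 = 20/2 = 10.

10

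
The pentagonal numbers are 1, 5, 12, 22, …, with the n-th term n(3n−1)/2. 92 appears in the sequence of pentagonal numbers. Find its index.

Set n(3n−1)/2 = 92, giving 3n² − n − 184 = 0.
The discriminant is 1 + 24·92 = 2209, and √2209 = 47.
So n = (1 + 47) / 6 = 48/6 = 8.
Check: 8·(3·8 − 1)/2 = 92. ✓

8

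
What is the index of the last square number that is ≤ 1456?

38

Solve n² ≤ 1456 for integer n.
n = 38 gives 1444 ≤ 1456, while n = 39 gives 1521 > 1456; so the answer is index 38.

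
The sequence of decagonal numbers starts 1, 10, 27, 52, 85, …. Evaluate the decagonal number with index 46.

The 46th decagonal number is n(4n−3) with n = 46.
46·(4·46 − 3) = 46·181 = 8326.

8326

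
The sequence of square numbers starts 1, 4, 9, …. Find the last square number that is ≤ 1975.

Solve n² ≤ 1975 for integer n.
n = 44 gives 1936 ≤ 1975, while n = 45 gives 2025 > 1975; so the answer is 1936.

1936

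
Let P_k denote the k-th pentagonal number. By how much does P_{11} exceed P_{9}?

11·(3·11 − 1)/2 = 176 and 9·(3·9 − 1)/2 = 117.
Difference: 176 − 117 = 59.

59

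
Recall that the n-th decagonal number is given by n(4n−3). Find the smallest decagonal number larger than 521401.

523090

Solve n(4n−3) > 521401 for integer n.
The largest n with value ≤ 521401 is 361 (since 520201 ≤ 521401 < 523090), so the first above is n = 362, value 523090.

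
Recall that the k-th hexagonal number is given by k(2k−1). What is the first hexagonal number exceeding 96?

Solve n(2n−1) > 96 for integer n.
The largest n with value ≤ 96 is 7 (since 91 ≤ 96 < 120), so the first above is n = 8, value 120.

120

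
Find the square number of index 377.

The 377th square number is n² with n = 377.
377² = 142129.

142129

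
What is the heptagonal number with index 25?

1525

The 25th heptagonal number is n(5n−3)/2 with n = 25.
25·(5·25 − 3)/2 = 25·122/2 = 25·61 = 1525.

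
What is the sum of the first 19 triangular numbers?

Σ i(i+1)/2 = (Σi² + Σi) / 2 over i = 1..19.
Σi = 190 and Σi² = 2470.
(1·2470 + 1·190) / 2 = 2660/2 = 1330.

1330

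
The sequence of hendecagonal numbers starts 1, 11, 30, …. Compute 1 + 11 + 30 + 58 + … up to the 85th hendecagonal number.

Σ i(9i−7)/2 = (9Σi² − 7Σi) / 2 over i = 1..85.
Σi = 3655 and Σi² = 208335.
(9·208335 − 7·3655) / 2 = 1849430/2 = 924715.

924715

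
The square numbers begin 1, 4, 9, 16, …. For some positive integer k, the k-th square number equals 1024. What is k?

We need n² = 1024, so n = √1024 = 32.

32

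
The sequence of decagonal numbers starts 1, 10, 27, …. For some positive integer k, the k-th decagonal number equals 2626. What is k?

26

Set n(4n−3) = 2626, giving 4n² − 3n − 2626 = 0.
The discriminant is 9 + 16·2626 = 42025, and √42025 = 205.
So n = (3 + 205) / 8 = 208/8 = 26.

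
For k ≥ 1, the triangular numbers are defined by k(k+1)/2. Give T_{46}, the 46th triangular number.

1081

The 46th triangular number is n(n+1)/2 with n = 46.
46·47/2 = 2162/2 = 1081.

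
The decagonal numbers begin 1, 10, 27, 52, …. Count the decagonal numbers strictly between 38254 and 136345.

The n-th decagonal number is n(4n−3).
Smallest index with value > 38254: n = 99 (giving 38907).
Largest index with value < 136345: n = 184 (giving 134872).
Indices 99 through 184: 86 terms.

86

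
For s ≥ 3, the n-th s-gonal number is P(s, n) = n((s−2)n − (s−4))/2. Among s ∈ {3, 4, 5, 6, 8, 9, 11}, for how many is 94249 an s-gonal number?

s = 3: P(3, 433) = 93961 and P(3, 434) = 94395; 94249 is not s-gonal.
s = 4: P(4, 307) = 94249. ✓
s = 5: P(5, 250) = 93625 and P(5, 251) = 94376; 94249 is not s-gonal.
s = 6: P(6, 217) = 93961 and P(6, 218) = 94830; 94249 is not s-gonal.
s = 8: P(8, 177) = 93633 and P(8, 178) = 94696; 94249 is not s-gonal.
s = 9: P(9, 164) = 93726 and P(9, 165) = 94875; 94249 is not s-gonal.
s = 11: P(11, 145) = 94105 and P(11, 146) = 95411; 94249 is not s-gonal.
Hits: s ∈ {4} → 1.

1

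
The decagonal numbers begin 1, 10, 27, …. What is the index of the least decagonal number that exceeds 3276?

29

Solve n(4n−3) > 3276 for integer n.
The largest n with value ≤ 3276 is 28 (since 3052 ≤ 3276 < 3277), so the first above is n = 29, value 3277.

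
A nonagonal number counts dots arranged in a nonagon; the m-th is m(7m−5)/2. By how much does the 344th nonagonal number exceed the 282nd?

344·(7·344 − 5)/2 = 413316 and 282·(7·282 − 5)/2 = 277629.
Difference: 413316 − 277629 = 135687.

135687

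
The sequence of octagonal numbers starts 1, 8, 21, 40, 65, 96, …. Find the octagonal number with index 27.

2133

The 27th octagonal number is n(3n−2) with n = 27.
27·(3·27 − 2) = 27·79 = 2133.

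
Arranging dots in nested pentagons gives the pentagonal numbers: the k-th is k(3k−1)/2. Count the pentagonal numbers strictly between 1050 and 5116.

The n-th pentagonal number is n(3n−1)/2.
Smallest index with value > 1050: n = 27 (giving 1080).
Largest index with value < 5116: n = 58 (giving 5017).
Indices 27 through 58: 32 terms.

32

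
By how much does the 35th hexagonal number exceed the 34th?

137

Consecutive hexagonal numbers differ by 4n − 3: here 4·35 − 3 = 137.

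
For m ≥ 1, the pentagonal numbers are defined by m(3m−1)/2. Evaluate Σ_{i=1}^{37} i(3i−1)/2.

26011

Σ i(3i−1)/2 = (3Σi² − Σi) / 2 over i = 1..37.
Σi = 703 and Σi² = 17575.
(3·17575 − 1·703) / 2 = 52022/2 = 26011.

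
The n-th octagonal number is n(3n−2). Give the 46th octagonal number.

The 46th octagonal number is n(3n−2) with n = 46.
46·(3·46 − 2) = 46·136 = 6256.

6256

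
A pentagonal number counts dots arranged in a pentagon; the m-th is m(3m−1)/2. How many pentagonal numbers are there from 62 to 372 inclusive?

The n-th pentagonal number is n(3n−1)/2.
Smallest index with value ≥ 62: n = 7 (giving 70).
Largest index with value ≤ 372: n = 15 (giving 330).
Indices 7 through 15: 9 terms.

9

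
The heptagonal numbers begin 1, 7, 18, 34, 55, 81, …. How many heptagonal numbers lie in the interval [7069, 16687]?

29

The n-th heptagonal number is n(5n−3)/2.
Smallest index with value ≥ 7069: n = 54 (giving 7209).
Largest index with value ≤ 16687: n = 82 (giving 16687).
Indices 54 through 82: 29 terms.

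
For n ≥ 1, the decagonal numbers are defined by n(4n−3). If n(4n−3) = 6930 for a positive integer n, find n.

42

Set n(4n−3) = 6930, giving 4n² − 3n − 6930 = 0.
The discriminant is 9 + 16·6930 = 110889, and √110889 = 333.
So n = (3 + 333) / 8 = 336/8 = 42.
Check: 42·(4·42 − 3) = 6930. ✓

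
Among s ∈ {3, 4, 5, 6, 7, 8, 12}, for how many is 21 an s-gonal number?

s = 3: P(3, 6) = 21. ✓
s = 4: P(4, 4) = 16 and P(4, 5) = 25; 21 is not s-gonal.
s = 5: P(5, 3) = 12 and P(5, 4) = 22; 21 is not s-gonal.
s = 6: P(6, 3) = 15 and P(6, 4) = 28; 21 is not s-gonal.
s = 7: P(7, 3) = 18 and P(7, 4) = 34; 21 is not s-gonal.
s = 8: P(8, 3) = 21. ✓
s = 12: P(12, 2) = 12 and P(12, 3) = 33; 21 is not s-gonal.
Hits: s ∈ {3, 8} → 2.

2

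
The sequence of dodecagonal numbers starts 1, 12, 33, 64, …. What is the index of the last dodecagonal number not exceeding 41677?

91

Solve n(5n−4) ≤ 41677 for integer n.
n = 91 gives 41041 ≤ 41677, while n = 92 gives 41952 > 41677; so the answer is index 91.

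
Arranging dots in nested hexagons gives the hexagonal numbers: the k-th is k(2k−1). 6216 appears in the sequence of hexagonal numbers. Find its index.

Set n(2n−1) = 6216, giving 2n² − n − 6216 = 0.
The discriminant is 1 + 8·6216 = 49729, and √49729 = 223.
So n = (1 + 223) / 4 = 224/4 = 56.

56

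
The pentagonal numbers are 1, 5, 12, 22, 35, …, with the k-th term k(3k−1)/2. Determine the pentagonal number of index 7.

The 7th pentagonal number is n(3n−1)/2 with n = 7.
7·(3·7 − 1)/2 = 7·20/2 = 7·10 = 70.

70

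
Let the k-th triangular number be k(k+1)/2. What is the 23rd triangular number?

The 23rd triangular number is n(n+1)/2 with n = 23.
23·24/2 = 552/2 = 276.

276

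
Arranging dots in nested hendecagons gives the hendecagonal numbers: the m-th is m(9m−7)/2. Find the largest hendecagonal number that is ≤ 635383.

634876

Solve n(9n−7)/2 ≤ 635383 for integer n.
n = 376 gives 634876 ≤ 635383, while n = 377 gives 638261 > 635383; so the answer is 634876.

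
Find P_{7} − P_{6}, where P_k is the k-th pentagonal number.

Consecutive pentagonal numbers differ by 3n − 2: here 3·7 − 2 = 19.

19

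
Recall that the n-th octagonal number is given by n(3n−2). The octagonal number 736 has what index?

16

Set n(3n−2) = 736, giving 3n² − 2n − 736 = 0.
The discriminant is 4 + 12·736 = 8836, and √8836 = 94.
So n = (2 + 94) / 6 = 96/6 = 16.
Check: 16·(3·16 − 2) = 736. ✓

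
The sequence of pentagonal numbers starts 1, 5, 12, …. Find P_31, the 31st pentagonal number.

1426

The 31st pentagonal number is n(3n−1)/2 with n = 31.
31·(3·31 − 1)/2 = 31·92/2 = 31·46 = 1426.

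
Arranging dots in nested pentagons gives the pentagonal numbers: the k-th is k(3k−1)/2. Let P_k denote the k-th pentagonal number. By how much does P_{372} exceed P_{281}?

372·(3·372 − 1)/2 = 207390 and 281·(3·281 − 1)/2 = 118301.
Difference: 207390 − 118301 = 89089.

89089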